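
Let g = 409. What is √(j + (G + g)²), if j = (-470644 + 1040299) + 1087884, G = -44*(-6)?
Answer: 2*√527617 ≈ 1452.7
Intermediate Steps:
G = 264
j = 1657539 (j = 569655 + 1087884 = 1657539)
√(j + (G + g)²) = √(1657539 + (264 + 409)²) = √(1657539 + 673²) = √(1657539 + 452929) = √2110468 = 2*√527617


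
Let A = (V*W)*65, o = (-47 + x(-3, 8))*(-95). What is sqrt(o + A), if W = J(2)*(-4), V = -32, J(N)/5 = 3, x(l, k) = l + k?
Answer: 9*sqrt(1590) ≈ 358.87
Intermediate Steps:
x(l, k) = k + l
J(N) = 15 (J(N) = 5*3 = 15)
W = -60 (W = 15*(-4) = -60)
o = 3990 (o = (-47 + (8 - 3))*(-95) = (-47 + 5)*(-95) = -42*(-95) = 3990)
A = 124800 (A = -32*(-60)*65 = 1920*65 = 124800)
sqrt(o + A) = sqrt(3990 + 124800) = sqrt(128790) = 9*sqrt(1590)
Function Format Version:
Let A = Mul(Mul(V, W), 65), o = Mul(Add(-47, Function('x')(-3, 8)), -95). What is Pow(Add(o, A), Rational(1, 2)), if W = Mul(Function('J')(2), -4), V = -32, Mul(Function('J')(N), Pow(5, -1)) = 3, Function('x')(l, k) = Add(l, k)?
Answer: Mul(9, Pow(1590, Rational(1, 2))) ≈ 358.87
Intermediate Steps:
Function('x')(l, k) = Add(k, l)
Function('J')(N) = 15 (Function('J')(N) = Mul(5, 3) = 15)
W = -60 (W = Mul(15, -4) = -60)
o = 3990 (o = Mul(Add(-47, Add(8, -3)), -95) = Mul(Add(-47, 5), -95) = Mul(-42, -95) = 3990)
A = 124800 (A = Mul(Mul(-32, -60), 65) = Mul(1920, 65) = 124800)
Pow(Add(o, A), Rational(1, 2)) = Pow(Add(3990, 124800), Rational(1, 2)) = Pow(128790, Rational(1, 2)) = Mul(9, Pow(1590, Rational(1, 2)))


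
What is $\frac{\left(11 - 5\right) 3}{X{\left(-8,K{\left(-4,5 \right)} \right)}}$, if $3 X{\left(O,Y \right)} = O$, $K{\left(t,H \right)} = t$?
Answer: $- \frac{27}{4} \approx -6.75$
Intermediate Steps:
$X{\left(O,Y \right)} = \frac{O}{3}$
$\frac{\left(11 - 5\right) 3}{X{\left(-8,K{\left(-4,5 \right)} \right)}} = \frac{\left(11 - 5\right) 3}{\frac{1}{3} \left(-8\right)} = \frac{6 \cdot 3}{- \frac{8}{3}} = 18 \left(- \frac{3}{8}\right) = - \frac{27}{4}$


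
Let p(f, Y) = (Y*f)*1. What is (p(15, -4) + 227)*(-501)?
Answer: -83667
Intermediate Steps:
p(f, Y) = Y*f
(p(15, -4) + 227)*(-501) = (-4*15 + 227)*(-501) = (-60 + 227)*(-501) = 167*(-501) = -83667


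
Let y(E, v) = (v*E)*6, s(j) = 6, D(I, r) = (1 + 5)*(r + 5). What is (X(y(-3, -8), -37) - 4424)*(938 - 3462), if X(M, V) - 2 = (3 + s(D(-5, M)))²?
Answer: 10956684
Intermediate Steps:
D(I, r) = 30 + 6*r (D(I, r) = 6*(5 + r) = 30 + 6*r)
y(E, v) = 6*E*v (y(E, v) = (E*v)*6 = 6*E*v)
X(M, V) = 83 (X(M, V) = 2 + (3 + 6)² = 2 + 9² = 2 + 81 = 83)
(X(y(-3, -8), -37) - 4424)*(938 - 3462) = (83 - 4424)*(938 - 3462) = -4341*(-2524) = 10956684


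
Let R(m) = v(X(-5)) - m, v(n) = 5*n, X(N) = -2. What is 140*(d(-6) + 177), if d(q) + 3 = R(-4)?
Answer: 23520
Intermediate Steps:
R(m) = -10 - m (R(m) = 5*(-2) - m = -10 - m)
d(q) = -9 (d(q) = -3 + (-10 - 1*(-4)) = -3 + (-10 + 4) = -3 - 6 = -9)
140*(d(-6) + 177) = 140*(-9 + 177) = 140*168 = 23520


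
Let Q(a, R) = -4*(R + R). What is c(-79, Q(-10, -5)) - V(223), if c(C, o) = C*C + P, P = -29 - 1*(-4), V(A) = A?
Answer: 5993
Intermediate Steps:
Q(a, R) = -8*R
P = -25 (P = -29 + 4 = -25)
c(C, o) = -25 + C² (c(C, o) = C*C - 25 = C² - 25 = -25 + C²)
c(-79, Q(-10, -5)) - V(223) = (-25 + (-79)²) - 1*223 = (-25 + 6241) - 223 = 6216 - 223 = 5993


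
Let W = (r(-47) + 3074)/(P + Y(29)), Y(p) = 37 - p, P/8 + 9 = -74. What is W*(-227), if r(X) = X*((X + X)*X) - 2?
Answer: -23219149/328 ≈ -70790.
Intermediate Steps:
P = -664 (P = -72 + 8*(-74) = -72 - 592 = -664)
r(X) = -2 + 2*X**3 (r(X) = X*((2*X)*X) - 2 = X*(2*X**2) - 2 = 2*X**3 - 2 = -2 + 2*X**3)
W = 102287/328 (W = ((-2 + 2*(-47)**3) + 3074)/(-664 + (37 - 1*29)) = ((-2 + 2*(-103823)) + 3074)/(-664 + (37 - 29)) = ((-2 - 207646) + 3074)/(-664 + 8) = (-207648 + 3074)/(-656) = -204574*(-1/656) = 102287/328 ≈ 311.85)
W*(-227) = (102287/328)*(-227) = -23219149/328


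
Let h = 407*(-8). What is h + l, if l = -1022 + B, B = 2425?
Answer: -1853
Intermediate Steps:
h = -3256
l = 1403 (l = -1022 + 2425 = 1403)
h + l = -3256 + 1403 = -1853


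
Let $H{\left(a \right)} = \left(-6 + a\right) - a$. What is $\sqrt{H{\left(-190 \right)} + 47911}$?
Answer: $\sqrt{47905} \approx 218.87$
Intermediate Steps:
$H{\left(a \right)} = -6$
$\sqrt{H{\left(-190 \right)} + 47911} = \sqrt{-6 + 47911} = \sqrt{47905}$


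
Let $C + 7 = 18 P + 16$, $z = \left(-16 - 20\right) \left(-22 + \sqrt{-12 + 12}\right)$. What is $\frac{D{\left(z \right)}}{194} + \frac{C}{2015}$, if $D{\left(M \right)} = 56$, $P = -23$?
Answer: $\frac{3427}{39091} \approx 0.087667$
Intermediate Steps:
$z = 792$ ($z = - 36 \left(-22 + \sqrt{0}\right) = - 36 \left(-22 + 0\right) = \left(-36\right) \left(-22\right) = 792$)
$C = -405$ ($C = -7 + \left(18 \left(-23\right) + 16\right) = -7 + \left(-414 + 16\right) = -7 - 398 = -405$)
$\frac{D{\left(z \right)}}{194} + \frac{C}{2015} = \frac{56}{194} - \frac{405}{2015} = 56 \cdot \frac{1}{194} - \frac{81}{403} = \frac{28}{97} - \frac{81}{403} = \frac{3427}{39091}$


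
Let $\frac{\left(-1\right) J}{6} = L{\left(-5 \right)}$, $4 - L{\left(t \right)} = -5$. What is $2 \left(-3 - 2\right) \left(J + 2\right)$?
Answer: $520$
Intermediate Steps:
$L{\left(t \right)} = 9$ ($L{\left(t \right)} = 4 - -5 = 4 + 5 = 9$)
$J = -54$ ($J = \left(-6\right) 9 = -54$)
$2 \left(-3 - 2\right) \left(J + 2\right) = 2 \left(-3 - 2\right) \left(-54 + 2\right) = 2 \left(-5\right) \left(-52\right) = \left(-10\right) \left(-52\right) = 520$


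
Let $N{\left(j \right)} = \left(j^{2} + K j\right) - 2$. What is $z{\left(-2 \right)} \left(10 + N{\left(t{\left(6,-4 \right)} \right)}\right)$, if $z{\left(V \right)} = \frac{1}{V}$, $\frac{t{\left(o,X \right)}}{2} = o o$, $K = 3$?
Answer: $-2704$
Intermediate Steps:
$t{\left(o,X \right)} = 2 o^{2}$ ($t{\left(o,X \right)} = 2 o o = 2 o^{2}$)
$N{\left(j \right)} = -2 + j^{2} + 3 j$ ($N{\left(j \right)} = \left(j^{2} + 3 j\right) - 2 = -2 + j^{2} + 3 j$)
$z{\left(-2 \right)} \left(10 + N{\left(t{\left(6,-4 \right)} \right)}\right) = \frac{10 + \left(-2 + \left(2 \cdot 6^{2}\right)^{2} + 3 \cdot 2 \cdot 6^{2}\right)}{-2} = - \frac{10 + \left(-2 + \left(2 \cdot 36\right)^{2} + 3 \cdot 2 \cdot 36\right)}{2} = - \frac{10 + \left(-2 + 72^{2} + 3 \cdot 72\right)}{2} = - \frac{10 + \left(-2 + 5184 + 216\right)}{2} = - \frac{10 + 5398}{2} = \left(- \frac{1}{2}\right) 5408 = -2704$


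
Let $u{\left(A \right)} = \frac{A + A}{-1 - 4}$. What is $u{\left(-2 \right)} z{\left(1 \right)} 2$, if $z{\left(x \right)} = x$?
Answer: $\frac{8}{5} \approx 1.6$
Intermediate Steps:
$u{\left(A \right)} = - \frac{2 A}{5}$ ($u{\left(A \right)} = \frac{2 A}{-5} = 2 A \left(- \frac{1}{5}\right) = - \frac{2 A}{5}$)
$u{\left(-2 \right)} z{\left(1 \right)} 2 = \left(- \frac{2}{5}\right) \left(-2\right) 1 \cdot 2 = \frac{4}{5} \cdot 1 \cdot 2 = \frac{4}{5} \cdot 2 = \frac{8}{5}$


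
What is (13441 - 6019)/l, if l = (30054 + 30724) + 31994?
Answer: 1237/15462 ≈ 0.080003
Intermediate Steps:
l = 92772 (l = 60778 + 31994 = 92772)
(13441 - 6019)/l = (13441 - 6019)/92772 = 7422*(1/92772) = 1237/15462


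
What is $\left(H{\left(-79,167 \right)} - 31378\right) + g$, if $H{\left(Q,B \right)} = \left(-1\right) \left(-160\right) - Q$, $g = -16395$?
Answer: $-47534$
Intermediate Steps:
$H{\left(Q,B \right)} = 160 - Q$
$\left(H{\left(-79,167 \right)} - 31378\right) + g = \left(\left(160 - -79\right) - 31378\right) - 16395 = \left(\left(160 + 79\right) - 31378\right) - 16395 = \left(239 - 31378\right) - 16395 = -31139 - 16395 = -47534$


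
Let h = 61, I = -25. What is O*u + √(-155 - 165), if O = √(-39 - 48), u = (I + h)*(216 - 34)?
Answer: 8*I*(√5 + 819*√87) ≈ 61131.0*I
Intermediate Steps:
u = 6552 (u = (-25 + 61)*(216 - 34) = 36*182 = 6552)
O = I*√87 (O = √(-87) = I*√87 ≈ 9.3274*I)
O*u + √(-155 - 165) = (I*√87)*6552 + √(-155 - 165) = 6552*I*√87 + √(-320) = 6552*I*√87 + 8*I*√5 = 8*I*√5 + 6552*I*√87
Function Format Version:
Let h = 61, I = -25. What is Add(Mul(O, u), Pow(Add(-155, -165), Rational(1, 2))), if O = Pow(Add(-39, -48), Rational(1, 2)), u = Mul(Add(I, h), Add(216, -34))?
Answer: Mul(8, I, Add(Pow(5, Rational(1, 2)), Mul(819, Pow(87, Rational(1, 2))))) ≈ Mul(61131., I)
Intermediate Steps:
u = 6552 (u = Mul(Add(-25, 61), Add(216, -34)) = Mul(36, 182) = 6552)
O = Mul(I, Pow(87, Rational(1, 2))) (O = Pow(-87, Rational(1, 2)) = Mul(I, Pow(87, Rational(1, 2))) ≈ Mul(9.3274, I))
Add(Mul(O, u), Pow(Add(-155, -165), Rational(1, 2))) = Add(Mul(Mul(I, Pow(87, Rational(1, 2))), 6552), Pow(Add(-155, -165), Rational(1, 2))) = Add(Mul(6552, I, Pow(87, Rational(1, 2))), Pow(-320, Rational(1, 2))) = Add(Mul(6552, I, Pow(87, Rational(1, 2))), Mul(8, I, Pow(5, Rational(1, 2)))) = Add(Mul(8, I, Pow(5, Rational(1, 2))), Mul(6552, I, Pow(87, Rational(1, 2))))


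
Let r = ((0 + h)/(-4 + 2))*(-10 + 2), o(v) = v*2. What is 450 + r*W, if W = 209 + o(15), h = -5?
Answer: -4330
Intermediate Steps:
o(v) = 2*v
W = 239 (W = 209 + 2*15 = 209 + 30 = 239)
r = -20 (r = ((0 - 5)/(-4 + 2))*(-10 + 2) = -5/(-2)*(-8) = -5*(-1/2)*(-8) = (5/2)*(-8) = -20)
450 + r*W = 450 - 20*239 = 450 - 4780 = -4330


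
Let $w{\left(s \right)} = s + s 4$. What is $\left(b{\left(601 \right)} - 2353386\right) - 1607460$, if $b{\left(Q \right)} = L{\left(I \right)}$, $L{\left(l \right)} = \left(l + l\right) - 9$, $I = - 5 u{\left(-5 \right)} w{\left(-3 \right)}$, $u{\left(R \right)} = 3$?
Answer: $-3960405$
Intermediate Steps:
$w{\left(s \right)} = 5 s$ ($w{\left(s \right)} = s + 4 s = 5 s$)
$I = 225$ ($I = \left(-5\right) 3 \cdot 5 \left(-3\right) = \left(-15\right) \left(-15\right) = 225$)
$L{\left(l \right)} = -9 + 2 l$ ($L{\left(l \right)} = 2 l - 9 = -9 + 2 l$)
$b{\left(Q \right)} = 441$ ($b{\left(Q \right)} = -9 + 2 \cdot 225 = -9 + 450 = 441$)
$\left(b{\left(601 \right)} - 2353386\right) - 1607460 = \left(441 - 2353386\right) - 1607460 = -2352945 - 1607460 = -3960405$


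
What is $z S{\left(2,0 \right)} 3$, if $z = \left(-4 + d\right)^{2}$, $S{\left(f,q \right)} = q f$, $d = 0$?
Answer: $0$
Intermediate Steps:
$S{\left(f,q \right)} = f q$
$z = 16$ ($z = \left(-4 + 0\right)^{2} = \left(-4\right)^{2} = 16$)
$z S{\left(2,0 \right)} 3 = 16 \cdot 2 \cdot 0 \cdot 3 = 16 \cdot 0 \cdot 3 = 0 \cdot 3 = 0$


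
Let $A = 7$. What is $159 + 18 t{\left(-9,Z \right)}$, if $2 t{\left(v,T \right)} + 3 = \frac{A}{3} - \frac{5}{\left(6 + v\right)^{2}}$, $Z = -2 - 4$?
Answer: $148$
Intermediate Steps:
$Z = -6$
$t{\left(v,T \right)} = - \frac{1}{3} - \frac{5}{2 \left(6 + v\right)^{2}}$ ($t{\left(v,T \right)} = - \frac{3}{2} + \frac{\frac{7}{3} - \frac{5}{\left(6 + v\right)^{2}}}{2} = - \frac{3}{2} + \left(\frac{7}{6} - \frac{5}{2 \left(6 + v\right)^{2}}\right) = - \frac{1}{3} - \frac{5}{2 \left(6 + v\right)^{2}}$)
$159 + 18 t{\left(-9,Z \right)} = 159 + 18 \left(- \frac{1}{3} - \frac{5}{2 \left(6 - 9\right)^{2}}\right) = 159 + 18 \left(- \frac{1}{3} - \frac{5}{2 \cdot 9}\right) = 159 + 18 \left(- \frac{1}{3} - \frac{5}{18}\right) = 159 + 18 \left(- \frac{11}{18}\right) = 159 - 11 = 148$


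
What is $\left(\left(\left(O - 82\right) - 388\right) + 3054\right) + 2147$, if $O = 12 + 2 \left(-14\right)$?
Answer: $4715$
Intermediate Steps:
$O = -16$ ($O = 12 - 28 = -16$)
$\left(\left(\left(O - 82\right) - 388\right) + 3054\right) + 2147 = \left(\left(\left(-16 - 82\right) - 388\right) + 3054\right) + 2147 = \left(\left(-98 - 388\right) + 3054\right) + 2147 = \left(-486 + 3054\right) + 2147 = 2568 + 2147 = 4715$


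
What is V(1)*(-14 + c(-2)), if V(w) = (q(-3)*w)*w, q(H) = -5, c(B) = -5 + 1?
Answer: 90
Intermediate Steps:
c(B) = -4
V(w) = -5*w**2 (V(w) = (-5*w)*w = -5*w**2)
V(1)*(-14 + c(-2)) = (-5*1**2)*(-14 - 4) = -5*1*(-18) = -5*(-18) = 90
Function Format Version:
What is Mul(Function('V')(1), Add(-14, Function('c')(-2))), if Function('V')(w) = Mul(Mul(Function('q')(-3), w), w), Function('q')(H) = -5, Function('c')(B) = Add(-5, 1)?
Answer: 90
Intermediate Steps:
Function('c')(B) = -4
Function('V')(w) = Mul(-5, Pow(w, 2)) (Function('V')(w) = Mul(Mul(-5, w), w) = Mul(-5, Pow(w, 2)))
Mul(Function('V')(1), Add(-14, Function('c')(-2))) = Mul(Mul(-5, Pow(1, 2)), Add(-14, -4)) = Mul(Mul(-5, 1), -18) = Mul(-5, -18) = 90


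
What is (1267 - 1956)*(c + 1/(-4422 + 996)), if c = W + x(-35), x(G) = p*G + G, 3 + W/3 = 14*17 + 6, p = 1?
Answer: -1541414953/3426 ≈ -4.4992e+5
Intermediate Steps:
W = 723 (W = -9 + 3*(14*17 + 6) = -9 + 3*(238 + 6) = -9 + 3*244 = -9 + 732 = 723)
x(G) = 2*G (x(G) = 1*G + G = G + G = 2*G)
c = 653 (c = 723 + 2*(-35) = 723 - 70 = 653)
(1267 - 1956)*(c + 1/(-4422 + 996)) = (1267 - 1956)*(653 + 1/(-4422 + 996)) = -689*(653 + 1/(-3426)) = -689*(653 - 1/3426) = -689*2237177/3426 = -1541414953/3426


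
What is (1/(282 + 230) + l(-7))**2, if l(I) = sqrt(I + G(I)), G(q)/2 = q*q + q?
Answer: 20185089/262144 + sqrt(77)/256 ≈ 77.034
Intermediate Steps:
G(q) = 2*q + 2*q**2 (G(q) = 2*(q*q + q) = 2*(q**2 + q) = 2*(q + q**2) = 2*q + 2*q**2)
l(I) = sqrt(I + 2*I*(1 + I))
(1/(282 + 230) + l(-7))**2 = (1/(282 + 230) + sqrt(-7*(3 + 2*(-7))))**2 = (1/512 + sqrt(-7*(3 - 14)))**2 = (1/512 + sqrt(-7*(-11)))**2 = (1/512 + sqrt(77))**2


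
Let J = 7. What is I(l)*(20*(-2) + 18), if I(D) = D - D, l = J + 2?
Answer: 0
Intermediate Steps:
l = 9 (l = 7 + 2 = 9)
I(D) = 0
I(l)*(20*(-2) + 18) = 0*(20*(-2) + 18) = 0*(-40 + 18) = 0*(-22) = 0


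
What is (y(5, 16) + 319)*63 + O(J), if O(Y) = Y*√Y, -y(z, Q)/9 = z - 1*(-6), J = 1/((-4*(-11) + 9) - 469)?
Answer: 13860 - I*√26/43264 ≈ 13860.0 - 0.00011786*I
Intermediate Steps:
J = -1/416 (J = 1/((44 + 9) - 469) = 1/(53 - 469) = 1/(-416) = -1/416 ≈ -0.0024038)
y(z, Q) = -54 - 9*z (y(z, Q) = -9*(z - 1*(-6)) = -9*(z + 6) = -9*(6 + z) = -54 - 9*z)
O(Y) = Y^(3/2)
(y(5, 16) + 319)*63 + O(J) = ((-54 - 9*5) + 319)*63 + (-1/416)^(3/2) = ((-54 - 45) + 319)*63 - I*√26/43264 = (-99 + 319)*63 - I*√26/43264 = 220*63 - I*√26/43264 = 13860 - I*√26/43264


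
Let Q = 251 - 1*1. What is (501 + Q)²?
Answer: 564001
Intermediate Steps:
Q = 250 (Q = 251 - 1 = 250)
(501 + Q)² = (501 + 250)² = 751² = 564001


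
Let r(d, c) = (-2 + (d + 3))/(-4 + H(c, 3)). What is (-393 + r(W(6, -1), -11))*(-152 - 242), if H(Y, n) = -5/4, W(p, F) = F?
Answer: 154842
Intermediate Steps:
H(Y, n) = -5/4 (H(Y, n) = -5*¼ = -5/4)
r(d, c) = -4/21 - 4*d/21 (r(d, c) = (-2 + (d + 3))/(-4 - 5/4) = (-2 + (3 + d))/(-21/4) = (1 + d)*(-4/21) = -4/21 - 4*d/21)
(-393 + r(W(6, -1), -11))*(-152 - 242) = (-393 + (-4/21 - 4/21*(-1)))*(-152 - 242) = (-393 + (-4/21 + 4/21))*(-394) = (-393 + 0)*(-394) = -393*(-394) = 154842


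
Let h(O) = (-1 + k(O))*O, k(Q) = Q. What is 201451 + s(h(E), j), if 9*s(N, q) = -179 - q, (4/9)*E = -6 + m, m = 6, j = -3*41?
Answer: 1813003/9 ≈ 2.0144e+5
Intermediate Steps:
j = -123
E = 0 (E = 9*(-6 + 6)/4 = (9/4)*0 = 0)
h(O) = O*(-1 + O) (h(O) = (-1 + O)*O = O*(-1 + O))
s(N, q) = -179/9 - q/9 (s(N, q) = (-179 - q)/9 = -179/9 - q/9)
201451 + s(h(E), j) = 201451 + (-179/9 - ⅑*(-123)) = 201451 + (-179/9 + 41/3) = 201451 - 56/9 = 1813003/9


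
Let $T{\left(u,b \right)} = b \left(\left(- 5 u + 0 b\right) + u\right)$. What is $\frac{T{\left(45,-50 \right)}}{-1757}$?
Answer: $- \frac{9000}{1757} \approx -5.1224$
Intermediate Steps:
$T{\left(u,b \right)} = - 4 b u$ ($T{\left(u,b \right)} = b \left(\left(- 5 u + 0\right) + u\right) = b \left(- 5 u + u\right) = b \left(- 4 u\right) = - 4 b u$)
$\frac{T{\left(45,-50 \right)}}{-1757} = \frac{\left(-4\right) \left(-50\right) 45}{-1757} = 9000 \left(- \frac{1}{1757}\right) = - \frac{9000}{1757}$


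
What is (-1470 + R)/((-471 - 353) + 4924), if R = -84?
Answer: -777/2050 ≈ -0.37902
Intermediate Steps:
(-1470 + R)/((-471 - 353) + 4924) = (-1470 - 84)/((-471 - 353) + 4924) = -1554/(-824 + 4924) = -1554/4100 = -1554*1/4100 = -777/2050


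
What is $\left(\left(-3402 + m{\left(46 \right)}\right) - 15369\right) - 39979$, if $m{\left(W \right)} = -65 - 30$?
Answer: $-58845$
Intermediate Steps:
$m{\left(W \right)} = -95$ ($m{\left(W \right)} = -65 - 30 = -95$)
$\left(\left(-3402 + m{\left(46 \right)}\right) - 15369\right) - 39979 = \left(\left(-3402 - 95\right) - 15369\right) - 39979 = \left(-3497 - 15369\right) - 39979 = -18866 - 39979 = -58845$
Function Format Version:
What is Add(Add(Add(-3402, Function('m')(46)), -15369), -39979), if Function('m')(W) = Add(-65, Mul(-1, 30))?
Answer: -58845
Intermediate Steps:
Function('m')(W) = -95 (Function('m')(W) = Add(-65, -30) = -95)
Add(Add(Add(-3402, Function('m')(46)), -15369), -39979) = Add(Add(Add(-3402, -95), -15369), -39979) = Add(Add(-3497, -15369), -39979) = Add(-18866, -39979) = -58845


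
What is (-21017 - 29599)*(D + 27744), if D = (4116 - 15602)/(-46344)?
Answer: -2711708800998/1931 ≈ -1.4043e+9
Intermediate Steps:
D = 5743/23172 (D = -11486*(-1/46344) = 5743/23172 ≈ 0.24784)
(-21017 - 29599)*(D + 27744) = (-21017 - 29599)*(5743/23172 + 27744) = -50616*642889711/23172 = -2711708800998/1931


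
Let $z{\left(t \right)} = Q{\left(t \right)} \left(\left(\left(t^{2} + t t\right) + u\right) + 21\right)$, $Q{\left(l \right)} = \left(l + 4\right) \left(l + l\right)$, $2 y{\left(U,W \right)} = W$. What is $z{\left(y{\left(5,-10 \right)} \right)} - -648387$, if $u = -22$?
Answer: $648877$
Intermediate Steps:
$y{\left(U,W \right)} = \frac{W}{2}$
$Q{\left(l \right)} = 2 l \left(4 + l\right)$ ($Q{\left(l \right)} = \left(4 + l\right) 2 l = 2 l \left(4 + l\right)$)
$z{\left(t \right)} = 2 t \left(-1 + 2 t^{2}\right) \left(4 + t\right)$ ($z{\left(t \right)} = 2 t \left(4 + t\right) \left(\left(\left(t^{2} + t t\right) - 22\right) + 21\right) = 2 t \left(4 + t\right) \left(\left(\left(t^{2} + t^{2}\right) - 22\right) + 21\right) = 2 t \left(4 + t\right) \left(\left(2 t^{2} - 22\right) + 21\right) = 2 t \left(4 + t\right) \left(\left(-22 + 2 t^{2}\right) + 21\right) = 2 t \left(4 + t\right) \left(-1 + 2 t^{2}\right) = 2 t \left(-1 + 2 t^{2}\right) \left(4 + t\right)$)
$z{\left(y{\left(5,-10 \right)} \right)} - -648387 = 2 \cdot \frac{1}{2} \left(-10\right) \left(-1 + 2 \left(\frac{1}{2} \left(-10\right)\right)^{2}\right) \left(4 + \frac{1}{2} \left(-10\right)\right) - -648387 = 2 \left(-5\right) \left(-1 + 2 \left(-5\right)^{2}\right) \left(4 - 5\right) + 648387 = 2 \left(-5\right) \left(-1 + 2 \cdot 25\right) \left(-1\right) + 648387 = 2 \left(-5\right) \left(-1 + 50\right) \left(-1\right) + 648387 = 2 \left(-5\right) 49 \left(-1\right) + 648387 = 490 + 648387 = 648877$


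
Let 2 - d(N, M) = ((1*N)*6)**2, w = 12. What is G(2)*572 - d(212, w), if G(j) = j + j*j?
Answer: 1621414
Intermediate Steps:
G(j) = j + j**2
d(N, M) = 2 - 36*N**2 (d(N, M) = 2 - ((1*N)*6)**2 = 2 - (N*6)**2 = 2 - (6*N)**2 = 2 - 36*N**2)
G(2)*572 - d(212, w) = (2*(1 + 2))*572 - (2 - 36*212**2) = (2*3)*572 - (2 - 36*44944) = 6*572 - (2 - 1617984) = 3432 - 1*(-1617982) = 3432 + 1617982 = 1621414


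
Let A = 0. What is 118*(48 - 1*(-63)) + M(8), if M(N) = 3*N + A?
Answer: 13122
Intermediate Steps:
M(N) = 3*N (M(N) = 3*N + 0 = 3*N)
118*(48 - 1*(-63)) + M(8) = 118*(48 - 1*(-63)) + 3*8 = 118*(48 + 63) + 24 = 118*111 + 24 = 13098 + 24 = 13122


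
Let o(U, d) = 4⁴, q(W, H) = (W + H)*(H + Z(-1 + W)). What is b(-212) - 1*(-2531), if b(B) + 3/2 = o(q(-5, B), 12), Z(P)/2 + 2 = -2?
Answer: 5571/2 ≈ 2785.5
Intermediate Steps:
Z(P) = -8 (Z(P) = -4 + 2*(-2) = -4 - 4 = -8)
q(W, H) = (-8 + H)*(H + W) (q(W, H) = (W + H)*(H - 8) = (H + W)*(-8 + H) = (-8 + H)*(H + W))
o(U, d) = 256
b(B) = 509/2 (b(B) = -3/2 + 256 = 509/2)
b(-212) - 1*(-2531) = 509/2 - 1*(-2531) = 509/2 + 2531 = 5571/2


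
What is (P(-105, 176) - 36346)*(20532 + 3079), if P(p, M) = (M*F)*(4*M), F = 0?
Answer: -858165406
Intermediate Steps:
P(p, M) = 0 (P(p, M) = (M*0)*(4*M) = 0*(4*M) = 0)
(P(-105, 176) - 36346)*(20532 + 3079) = (0 - 36346)*(20532 + 3079) = -36346*23611 = -858165406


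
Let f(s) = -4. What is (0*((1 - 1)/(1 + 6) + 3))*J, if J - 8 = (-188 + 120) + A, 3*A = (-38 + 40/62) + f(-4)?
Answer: 0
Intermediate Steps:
A = -1282/93 (A = ((-38 + 40/62) - 4)/3 = ((-38 + 40*(1/62)) - 4)/3 = ((-38 + 20/31) - 4)/3 = (-1158/31 - 4)/3 = (⅓)*(-1282/31) = -1282/93 ≈ -13.785)
J = -6862/93 (J = 8 + ((-188 + 120) - 1282/93) = 8 + (-68 - 1282/93) = 8 - 7606/93 = -6862/93 ≈ -73.785)
(0*((1 - 1)/(1 + 6) + 3))*J = (0*((1 - 1)/(1 + 6) + 3))*(-6862/93) = (0*(0/7 + 3))*(-6862/93) = (0*(0*(⅐) + 3))*(-6862/93) = (0*(0 + 3))*(-6862/93) = (0*3)*(-6862/93) = 0*(-6862/93) = 0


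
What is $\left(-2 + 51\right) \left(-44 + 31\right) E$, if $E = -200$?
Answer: $127400$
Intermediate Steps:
$\left(-2 + 51\right) \left(-44 + 31\right) E = \left(-2 + 51\right) \left(-44 + 31\right) \left(-200\right) = 49 \left(-13\right) \left(-200\right) = \left(-637\right) \left(-200\right) = 127400$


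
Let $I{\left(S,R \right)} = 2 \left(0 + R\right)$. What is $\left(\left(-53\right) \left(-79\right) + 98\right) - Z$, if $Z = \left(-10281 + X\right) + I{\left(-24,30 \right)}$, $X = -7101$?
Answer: $21607$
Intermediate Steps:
$I{\left(S,R \right)} = 2 R$
$Z = -17322$ ($Z = \left(-10281 - 7101\right) + 2 \cdot 30 = -17382 + 60 = -17322$)
$\left(\left(-53\right) \left(-79\right) + 98\right) - Z = \left(\left(-53\right) \left(-79\right) + 98\right) - -17322 = \left(4187 + 98\right) + 17322 = 4285 + 17322 = 21607$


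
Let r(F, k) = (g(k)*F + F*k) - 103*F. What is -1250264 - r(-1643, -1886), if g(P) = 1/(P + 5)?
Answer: -8498718914/1881 ≈ -4.5182e+6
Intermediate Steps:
g(P) = 1/(5 + P)
r(F, k) = -103*F + F*k + F/(5 + k) (r(F, k) = (F/(5 + k) + F*k) - 103*F = (F*k + F/(5 + k)) - 103*F = -103*F + F*k + F/(5 + k))
-1250264 - r(-1643, -1886) = -1250264 - (-1643)*(1 + (-103 - 1886)*(5 - 1886))/(5 - 1886) = -1250264 - (-1643)*(1 - 1989*(-1881))/(-1881) = -1250264 - (-1643)*(-1)*(1 + 3741309)/1881 = -1250264 - (-1643)*(-1)*3741310/1881 = -1250264 - 1*6146972330/1881 = -1250264 - 6146972330/1881 = -8498718914/1881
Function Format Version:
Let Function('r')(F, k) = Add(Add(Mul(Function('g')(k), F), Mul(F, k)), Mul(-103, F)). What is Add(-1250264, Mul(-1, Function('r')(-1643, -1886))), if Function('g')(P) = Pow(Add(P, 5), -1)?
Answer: Rational(-8498718914, 1881) ≈ -4.5182e+6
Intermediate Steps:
Function('g')(P) = Pow(Add(5, P), -1)
Function('r')(F, k) = Add(Mul(-103, F), Mul(F, k), Mul(F, Pow(Add(5, k), -1))) (Function('r')(F, k) = Add(Add(Mul(Pow(Add(5, k), -1), F), Mul(F, k)), Mul(-103, F)) = Add(Add(Mul(F, Pow(Add(5, k), -1)), Mul(F, k)), Mul(-103, F)) = Add(Add(Mul(F, k), Mul(F, Pow(Add(5, k), -1))), Mul(-103, F)) = Add(Mul(-103, F), Mul(F, k), Mul(F, Pow(Add(5, k), -1))))
Add(-1250264, Mul(-1, Function('r')(-1643, -1886))) = Add(-1250264, Mul(-1, Mul(-1643, Pow(Add(5, -1886), -1), Add(1, Mul(Add(-103, -1886), Add(5, -1886)))))) = Add(-1250264, Mul(-1, Mul(-1643, Pow(-1881, -1), Add(1, Mul(-1989, -1881))))) = Add(-1250264, Mul(-1, Mul(-1643, Rational(-1, 1881), Add(1, 3741309)))) = Add(-1250264, Mul(-1, Mul(-1643, Rational(-1, 1881), 3741310))) = Add(-1250264, Mul(-1, Rational(6146972330, 1881))) = Add(-1250264, Rational(-6146972330, 1881)) = Rational(-8498718914, 1881)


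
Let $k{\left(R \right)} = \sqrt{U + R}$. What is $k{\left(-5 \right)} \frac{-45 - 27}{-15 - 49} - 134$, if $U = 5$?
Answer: $-134$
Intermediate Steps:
$k{\left(R \right)} = \sqrt{5 + R}$
$k{\left(-5 \right)} \frac{-45 - 27}{-15 - 49} - 134 = \sqrt{5 - 5} \frac{-45 - 27}{-15 - 49} - 134 = \sqrt{0} \left(- \frac{72}{-64}\right) - 134 = 0 \left(\left(-72\right) \left(- \frac{1}{64}\right)\right) - 134 = 0 \cdot \frac{9}{8} - 134 = 0 - 134 = -134$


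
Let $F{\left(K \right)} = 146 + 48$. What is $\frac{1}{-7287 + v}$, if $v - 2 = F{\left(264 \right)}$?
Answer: $- \frac{1}{7091} \approx -0.00014102$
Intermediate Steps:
$F{\left(K \right)} = 194$
$v = 196$ ($v = 2 + 194 = 196$)
$\frac{1}{-7287 + v} = \frac{1}{-7287 + 196} = \frac{1}{-7091} = - \frac{1}{7091}$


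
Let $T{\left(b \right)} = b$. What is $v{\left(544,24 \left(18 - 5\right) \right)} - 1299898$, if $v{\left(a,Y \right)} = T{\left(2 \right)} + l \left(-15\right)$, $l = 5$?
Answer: $-1299971$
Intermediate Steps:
$v{\left(a,Y \right)} = -73$ ($v{\left(a,Y \right)} = 2 + 5 \left(-15\right) = 2 - 75 = -73$)
$v{\left(544,24 \left(18 - 5\right) \right)} - 1299898 = -73 - 1299898 = -1299971$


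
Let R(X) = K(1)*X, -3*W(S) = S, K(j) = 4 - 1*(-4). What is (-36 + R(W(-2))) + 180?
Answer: 448/3 ≈ 149.33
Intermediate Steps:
K(j) = 8 (K(j) = 4 + 4 = 8)
W(S) = -S/3
R(X) = 8*X
(-36 + R(W(-2))) + 180 = (-36 + 8*(-1/3*(-2))) + 180 = (-36 + 8*(2/3)) + 180 = (-36 + 16/3) + 180 = -92/3 + 180 = 448/3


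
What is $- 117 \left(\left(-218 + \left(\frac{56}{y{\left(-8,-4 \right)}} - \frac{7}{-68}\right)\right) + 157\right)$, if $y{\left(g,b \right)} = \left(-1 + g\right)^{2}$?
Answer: $\frac{4310969}{612} \approx 7044.1$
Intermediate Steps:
$- 117 \left(\left(-218 + \left(\frac{56}{y{\left(-8,-4 \right)}} - \frac{7}{-68}\right)\right) + 157\right) = - 117 \left(\left(-218 - \left(- \frac{7}{68} - \frac{56}{\left(-1 - 8\right)^{2}}\right)\right) + 157\right) = - 117 \left(\left(-218 - \left(- \frac{7}{68} - \frac{56}{\left(-9\right)^{2}}\right)\right) + 157\right) = - 117 \left(\left(-218 + \left(\frac{56}{81} + \frac{7}{68}\right)\right) + 157\right) = - 117 \left(\left(-218 + \frac{4375}{5508}\right) + 157\right) = - 117 \left(- \frac{1196369}{5508} + 157\right) = \left(-117\right) \left(- \frac{331613}{5508}\right) = \frac{4310969}{612}$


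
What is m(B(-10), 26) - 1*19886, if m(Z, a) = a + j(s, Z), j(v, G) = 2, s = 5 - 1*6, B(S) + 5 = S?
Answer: -19858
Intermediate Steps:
B(S) = -5 + S
s = -1 (s = 5 - 6 = -1)
m(Z, a) = 2 + a (m(Z, a) = a + 2 = 2 + a)
m(B(-10), 26) - 1*19886 = (2 + 26) - 1*19886 = 28 - 19886 = -19858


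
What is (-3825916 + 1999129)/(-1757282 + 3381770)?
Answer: -608929/541496 ≈ -1.1245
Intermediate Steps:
(-3825916 + 1999129)/(-1757282 + 3381770) = -1826787/1624488 = -1826787*1/1624488 = -608929/541496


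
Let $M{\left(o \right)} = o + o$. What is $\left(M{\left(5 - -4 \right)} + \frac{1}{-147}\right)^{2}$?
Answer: $\frac{6996025}{21609} \approx 323.75$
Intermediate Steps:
$M{\left(o \right)} = 2 o$
$\left(M{\left(5 - -4 \right)} + \frac{1}{-147}\right)^{2} = \left(2 \left(5 - -4\right) + \frac{1}{-147}\right)^{2} = \left(2 \left(5 + 4\right) - \frac{1}{147}\right)^{2} = \left(2 \cdot 9 - \frac{1}{147}\right)^{2} = \left(18 - \frac{1}{147}\right)^{2} = \left(\frac{2645}{147}\right)^{2} = \frac{6996025}{21609}$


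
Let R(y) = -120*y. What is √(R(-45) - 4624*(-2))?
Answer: 2*√3662 ≈ 121.03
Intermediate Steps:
√(R(-45) - 4624*(-2)) = √(-120*(-45) - 4624*(-2)) = √(5400 + 9248) = √14648 = 2*√3662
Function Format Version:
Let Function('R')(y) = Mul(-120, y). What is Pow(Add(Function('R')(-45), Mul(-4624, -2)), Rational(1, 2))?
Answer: Mul(2, Pow(3662, Rational(1, 2))) ≈ 121.03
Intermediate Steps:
Pow(Add(Function('R')(-45), Mul(-4624, -2)), Rational(1, 2)) = Pow(Add(Mul(-120, -45), Mul(-4624, -2)), Rational(1, 2)) = Pow(Add(5400, 9248), Rational(1, 2)) = Pow(14648, Rational(1, 2)) = Mul(2, Pow(3662, Rational(1, 2)))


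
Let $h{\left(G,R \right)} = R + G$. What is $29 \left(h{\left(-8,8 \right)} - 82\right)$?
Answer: $-2378$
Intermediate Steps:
$h{\left(G,R \right)} = G + R$
$29 \left(h{\left(-8,8 \right)} - 82\right) = 29 \left(\left(-8 + 8\right) - 82\right) = 29 \left(0 - 82\right) = 29 \left(-82\right) = -2378$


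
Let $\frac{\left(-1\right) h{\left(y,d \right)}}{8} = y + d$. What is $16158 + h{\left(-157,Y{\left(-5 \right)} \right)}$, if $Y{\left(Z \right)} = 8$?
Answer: $17350$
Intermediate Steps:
$h{\left(y,d \right)} = - 8 d - 8 y$ ($h{\left(y,d \right)} = - 8 \left(y + d\right) = - 8 \left(d + y\right) = - 8 d - 8 y$)
$16158 + h{\left(-157,Y{\left(-5 \right)} \right)} = 16158 - -1192 = 16158 + \left(-64 + 1256\right) = 16158 + 1192 = 17350$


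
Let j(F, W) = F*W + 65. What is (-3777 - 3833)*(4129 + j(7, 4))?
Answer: -32129420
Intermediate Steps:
j(F, W) = 65 + F*W
(-3777 - 3833)*(4129 + j(7, 4)) = (-3777 - 3833)*(4129 + (65 + 7*4)) = -7610*(4129 + (65 + 28)) = -7610*(4129 + 93) = -7610*4222 = -32129420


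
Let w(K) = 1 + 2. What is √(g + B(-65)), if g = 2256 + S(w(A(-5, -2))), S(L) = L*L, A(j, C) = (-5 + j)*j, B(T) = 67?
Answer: 2*√583 ≈ 48.291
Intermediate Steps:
A(j, C) = j*(-5 + j)
w(K) = 3
S(L) = L²
g = 2265 (g = 2256 + 3² = 2256 + 9 = 2265)
√(g + B(-65)) = √(2265 + 67) = √2332 = 2*√583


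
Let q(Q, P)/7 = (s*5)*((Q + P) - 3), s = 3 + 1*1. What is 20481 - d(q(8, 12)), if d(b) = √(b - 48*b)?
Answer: 20481 - 2*I*√27965 ≈ 20481.0 - 334.45*I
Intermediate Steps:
s = 4 (s = 3 + 1 = 4)
q(Q, P) = -420 + 140*P + 140*Q (q(Q, P) = 7*((4*5)*((Q + P) - 3)) = 7*(20*((P + Q) - 3)) = 7*(20*(-3 + P + Q)) = 7*(-60 + 20*P + 20*Q) = -420 + 140*P + 140*Q)
d(b) = √47*√(-b) (d(b) = √(-47*b) = √47*√(-b))
20481 - d(q(8, 12)) = 20481 - √47*√(-(-420 + 140*12 + 140*8)) = 20481 - √47*√(-(-420 + 1680 + 1120)) = 20481 - √47*√(-1*2380) = 20481 - √47*√(-2380) = 20481 - √47*2*I*√595 = 20481 - 2*I*√27965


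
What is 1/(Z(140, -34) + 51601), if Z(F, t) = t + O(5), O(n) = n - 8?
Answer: 1/51564 ≈ 1.9393e-5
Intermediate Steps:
O(n) = -8 + n
Z(F, t) = -3 + t (Z(F, t) = t + (-8 + 5) = t - 3 = -3 + t)
1/(Z(140, -34) + 51601) = 1/((-3 - 34) + 51601) = 1/(-37 + 51601) = 1/51564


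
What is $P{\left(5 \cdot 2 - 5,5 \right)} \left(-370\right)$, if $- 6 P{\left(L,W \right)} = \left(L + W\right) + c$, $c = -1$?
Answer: $555$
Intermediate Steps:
$P{\left(L,W \right)} = \frac{1}{6} - \frac{L}{6} - \frac{W}{6}$ ($P{\left(L,W \right)} = - \frac{\left(L + W\right) - 1}{6} = - \frac{-1 + L + W}{6} = \frac{1}{6} - \frac{L}{6} - \frac{W}{6}$)
$P{\left(5 \cdot 2 - 5,5 \right)} \left(-370\right) = \left(\frac{1}{6} - \frac{5 \cdot 2 - 5}{6} - \frac{5}{6}\right) \left(-370\right) = \left(\frac{1}{6} - \frac{10 - 5}{6} - \frac{5}{6}\right) \left(-370\right) = \left(\frac{1}{6} - \frac{5}{6} - \frac{5}{6}\right) \left(-370\right) = \left(- \frac{3}{2}\right) \left(-370\right) = 555$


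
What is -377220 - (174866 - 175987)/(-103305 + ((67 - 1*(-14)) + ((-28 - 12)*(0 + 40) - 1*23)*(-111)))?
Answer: -29019156259/76929 ≈ -3.7722e+5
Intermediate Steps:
-377220 - (174866 - 175987)/(-103305 + ((67 - 1*(-14)) + ((-28 - 12)*(0 + 40) - 1*23)*(-111))) = -377220 - (-1121)/(-103305 + ((67 + 14) + (-40*40 - 23)*(-111))) = -377220 - (-1121)/(-103305 + (81 + (-1600 - 23)*(-111))) = -377220 - (-1121)/(-103305 + (81 - 1623*(-111))) = -377220 - (-1121)/(-103305 + (81 + 180153)) = -377220 - (-1121)/(-103305 + 180234) = -377220 - (-1121)/76929 = -377220 - 1*(-1121/76929) = -377220 + 1121/76929 = -29019156259/76929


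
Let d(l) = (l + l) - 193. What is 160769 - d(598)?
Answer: 159766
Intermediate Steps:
d(l) = -193 + 2*l (d(l) = 2*l - 193 = -193 + 2*l)
160769 - d(598) = 160769 - (-193 + 2*598) = 160769 - (-193 + 1196) = 160769 - 1*1003 = 160769 - 1003 = 159766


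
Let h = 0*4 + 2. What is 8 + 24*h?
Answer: 56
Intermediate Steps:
h = 2 (h = 0 + 2 = 2)
8 + 24*h = 8 + 24*2 = 8 + 48 = 56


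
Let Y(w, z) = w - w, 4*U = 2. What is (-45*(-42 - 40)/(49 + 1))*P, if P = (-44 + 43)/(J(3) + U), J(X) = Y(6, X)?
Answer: -738/5 ≈ -147.60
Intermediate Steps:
U = ½ (U = (¼)*2 = ½ ≈ 0.50000)
Y(w, z) = 0
J(X) = 0
P = -2 (P = (-44 + 43)/(0 + ½) = -1/½ = -1*2 = -2)
(-45*(-42 - 40)/(49 + 1))*P = -45*(-42 - 40)/(49 + 1)*(-2) = -(-3690)/50*(-2) = -45*(-41/25)*(-2) = (369/5)*(-2) = -738/5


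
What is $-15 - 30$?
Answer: $-45$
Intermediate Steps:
$-15 - 30 = -45$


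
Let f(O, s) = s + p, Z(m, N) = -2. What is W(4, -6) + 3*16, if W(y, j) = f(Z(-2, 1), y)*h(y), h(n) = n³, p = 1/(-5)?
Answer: 1456/5 ≈ 291.20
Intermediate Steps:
p = -⅕ (p = 1*(-⅕) = -⅕ ≈ -0.20000)
f(O, s) = -⅕ + s (f(O, s) = s - ⅕ = -⅕ + s)
W(y, j) = y³*(-⅕ + y) (W(y, j) = (-⅕ + y)*y³ = y³*(-⅕ + y))
W(4, -6) + 3*16 = 4³*(-⅕ + 4) + 3*16 = 64*(19/5) + 48 = 1216/5 + 48 = 1456/5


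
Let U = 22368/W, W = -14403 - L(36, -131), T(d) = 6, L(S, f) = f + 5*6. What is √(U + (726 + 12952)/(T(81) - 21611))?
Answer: I*√52442844517708790/154497355 ≈ 1.4823*I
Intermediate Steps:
L(S, f) = 30 + f (L(S, f) = f + 30 = 30 + f)
W = -14302 (W = -14403 - (30 - 131) = -14403 - 1*(-101) = -14403 + 101 = -14302)
U = -11184/7151 (U = 22368/(-14302) = 22368*(-1/14302) = -11184/7151 ≈ -1.5640)
√(U + (726 + 12952)/(T(81) - 21611)) = √(-11184/7151 + (726 + 12952)/(6 - 21611)) = √(-11184/7151 + 13678/(-21605)) = √(-11184/7151 + 13678*(-1/21605)) = √(-11184/7151 - 13678/21605) = √(-339441698/154497355) = I*√52442844517708790/154497355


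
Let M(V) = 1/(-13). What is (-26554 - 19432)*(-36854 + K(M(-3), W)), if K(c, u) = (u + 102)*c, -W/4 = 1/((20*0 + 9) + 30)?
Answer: 859430146672/507 ≈ 1.6951e+9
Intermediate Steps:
W = -4/39 (W = -4/((20*0 + 9) + 30) = -4/((0 + 9) + 30) = -4/(9 + 30) = -4/39 ≈ -0.10256)
M(V) = -1/13
K(c, u) = c*(102 + u) (K(c, u) = (102 + u)*c = c*(102 + u))
(-26554 - 19432)*(-36854 + K(M(-3), W)) = (-26554 - 19432)*(-36854 - (102 - 4/39)/13) = -45986*(-36854 - 1/13*3974/39) = -45986*(-36854 - 3974/507) = -45986*(-18688952/507) = 859430146672/507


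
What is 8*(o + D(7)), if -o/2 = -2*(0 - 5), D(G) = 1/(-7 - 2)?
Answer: -1448/9 ≈ -160.89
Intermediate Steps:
D(G) = -1/9 (D(G) = 1/(-9) = -1/9)
o = -20 (o = -(-4)*(0 - 5) = -(-4)*(-5) = -2*10 = -20)
8*(o + D(7)) = 8*(-20 - 1/9) = 8*(-181/9) = -1448/9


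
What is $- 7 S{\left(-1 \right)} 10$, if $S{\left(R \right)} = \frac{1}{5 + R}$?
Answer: $- \frac{35}{2} \approx -17.5$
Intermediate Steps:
$- 7 S{\left(-1 \right)} 10 = - \frac{7}{5 - 1} \cdot 10 = - \frac{7}{4} \cdot 10 = \left(-7\right) \frac{1}{4} \cdot 10 = \left(- \frac{7}{4}\right) 10 = - \frac{35}{2}$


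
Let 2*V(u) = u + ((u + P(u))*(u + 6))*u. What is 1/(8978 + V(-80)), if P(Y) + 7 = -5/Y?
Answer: -1/248397 ≈ -4.0258e-6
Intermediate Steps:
P(Y) = -7 - 5/Y
V(u) = u/2 + u*(6 + u)*(-7 + u - 5/u)/2 (V(u) = (u + ((u + (-7 - 5/u))*(u + 6))*u)/2 = (u + ((-7 + u - 5/u)*(6 + u))*u)/2 = (u + ((6 + u)*(-7 + u - 5/u))*u)/2 = (u + u*(6 + u)*(-7 + u - 5/u))/2 = u/2 + u*(6 + u)*(-7 + u - 5/u)/2)
1/(8978 + V(-80)) = 1/(8978 + (-15 + (½)*(-80)³ - 23*(-80) - ½*(-80)²)) = 1/(8978 + (-15 + (½)*(-512000) + 1840 - ½*6400)) = 1/(8978 + (-15 - 256000 + 1840 - 3200)) = 1/(8978 - 257375) = 1/(-248397) = -1/248397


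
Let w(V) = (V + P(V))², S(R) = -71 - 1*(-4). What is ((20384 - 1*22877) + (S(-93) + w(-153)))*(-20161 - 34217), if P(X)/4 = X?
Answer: -31684157370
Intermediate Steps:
P(X) = 4*X
S(R) = -67 (S(R) = -71 + 4 = -67)
w(V) = 25*V² (w(V) = (V + 4*V)² = (5*V)² = 25*V²)
((20384 - 1*22877) + (S(-93) + w(-153)))*(-20161 - 34217) = ((20384 - 1*22877) + (-67 + 25*(-153)²))*(-20161 - 34217) = ((20384 - 22877) + (-67 + 25*23409))*(-54378) = (-2493 + (-67 + 585225))*(-54378) = (-2493 + 585158)*(-54378) = 582665*(-54378) = -31684157370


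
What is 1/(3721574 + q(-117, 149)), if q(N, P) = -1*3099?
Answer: 1/3718475 ≈ 2.6893e-7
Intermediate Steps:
q(N, P) = -3099
1/(3721574 + q(-117, 149)) = 1/(3721574 - 3099) = 1/3718475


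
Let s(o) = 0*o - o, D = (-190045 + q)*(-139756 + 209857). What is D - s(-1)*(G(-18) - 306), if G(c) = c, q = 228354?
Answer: 2685499533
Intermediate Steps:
D = 2685499209 (D = (-190045 + 228354)*(-139756 + 209857) = 38309*70101 = 2685499209)
s(o) = -o (s(o) = 0 - o = -o)
D - s(-1)*(G(-18) - 306) = 2685499209 - (-1*(-1))*(-18 - 306) = 2685499209 - (-324) = 2685499209 - 1*(-324) = 2685499209 + 324 = 2685499533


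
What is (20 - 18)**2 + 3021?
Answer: 3025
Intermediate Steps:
(20 - 18)**2 + 3021 = 2**2 + 3021 = 4 + 3021 = 3025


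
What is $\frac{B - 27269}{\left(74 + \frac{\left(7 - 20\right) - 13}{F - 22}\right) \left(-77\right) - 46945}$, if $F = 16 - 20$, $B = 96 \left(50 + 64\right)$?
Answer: $\frac{3265}{10544} \approx 0.30965$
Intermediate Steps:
$B = 10944$ ($B = 96 \cdot 114 = 10944$)
$F = -4$
$\frac{B - 27269}{\left(74 + \frac{\left(7 - 20\right) - 13}{F - 22}\right) \left(-77\right) - 46945} = \frac{10944 - 27269}{\left(74 + \frac{\left(7 - 20\right) - 13}{-4 - 22}\right) \left(-77\right) - 46945} = - \frac{16325}{\left(74 + \frac{\left(7 - 20\right) - 13}{-26}\right) \left(-77\right) - 46945} = - \frac{16325}{\left(74 + \left(-13 - 13\right) \left(- \frac{1}{26}\right)\right) \left(-77\right) - 46945} = - \frac{16325}{\left(74 - -1\right) \left(-77\right) - 46945} = - \frac{16325}{\left(74 + 1\right) \left(-77\right) - 46945} = - \frac{16325}{75 \left(-77\right) - 46945} = - \frac{16325}{-5775 - 46945} = - \frac{16325}{-52720} = \left(-16325\right) \left(- \frac{1}{52720}\right) = \frac{3265}{10544}$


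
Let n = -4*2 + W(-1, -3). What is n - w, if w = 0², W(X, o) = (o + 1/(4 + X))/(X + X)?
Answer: -20/3 ≈ -6.6667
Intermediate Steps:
W(X, o) = (o + 1/(4 + X))/(2*X) (W(X, o) = (o + 1/(4 + X))/((2*X)) = (o + 1/(4 + X))*(1/(2*X)) = (o + 1/(4 + X))/(2*X))
n = -20/3 (n = -4*2 + (½)*(1 + 4*(-3) - 1*(-3))/(-1*(4 - 1)) = -8 + (½)*(-1)*(1 - 12 + 3)/3 = -8 + (½)*(-1)*(⅓)*(-8) = -8 + 4/3 = -20/3 ≈ -6.6667)
w = 0
n - w = -20/3 - 1*0 = -20/3 + 0 = -20/3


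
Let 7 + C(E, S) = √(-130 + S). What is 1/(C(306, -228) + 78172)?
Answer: 78165/6109767583 - I*√358/6109767583 ≈ 1.2793e-5 - 3.0968e-9*I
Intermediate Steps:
C(E, S) = -7 + √(-130 + S)
1/(C(306, -228) + 78172) = 1/((-7 + √(-130 - 228)) + 78172) = 1/((-7 + √(-358)) + 78172) = 1/((-7 + I*√358) + 78172) = 1/(78165 + I*√358)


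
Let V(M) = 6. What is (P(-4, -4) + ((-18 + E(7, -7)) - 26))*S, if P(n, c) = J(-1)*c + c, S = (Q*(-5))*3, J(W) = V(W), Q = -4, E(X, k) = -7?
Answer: -4740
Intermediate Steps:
J(W) = 6
S = 60 (S = -4*(-5)*3 = 20*3 = 60)
P(n, c) = 7*c (P(n, c) = 6*c + c = 7*c)
(P(-4, -4) + ((-18 + E(7, -7)) - 26))*S = (7*(-4) + ((-18 - 7) - 26))*60 = (-28 + (-25 - 26))*60 = (-28 - 51)*60 = -79*60 = -4740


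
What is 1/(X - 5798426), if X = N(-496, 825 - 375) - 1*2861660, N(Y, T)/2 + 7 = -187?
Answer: -1/8660474 ≈ -1.1547e-7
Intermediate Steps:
N(Y, T) = -388 (N(Y, T) = -14 + 2*(-187) = -14 - 374 = -388)
X = -2862048 (X = -388 - 1*2861660 = -388 - 2861660 = -2862048)
1/(X - 5798426) = 1/(-2862048 - 5798426) = 1/(-8660474) = -1/8660474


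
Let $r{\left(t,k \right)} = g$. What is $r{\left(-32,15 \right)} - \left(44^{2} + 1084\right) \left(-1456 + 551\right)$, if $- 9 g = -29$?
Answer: $\frac{24597929}{9} \approx 2.7331 \cdot 10^{6}$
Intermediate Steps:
$g = \frac{29}{9}$ ($g = \left(- \frac{1}{9}\right) \left(-29\right) = \frac{29}{9} \approx 3.2222$)
$r{\left(t,k \right)} = \frac{29}{9}$
$r{\left(-32,15 \right)} - \left(44^{2} + 1084\right) \left(-1456 + 551\right) = \frac{29}{9} - \left(44^{2} + 1084\right) \left(-1456 + 551\right) = \frac{29}{9} - \left(1936 + 1084\right) \left(-905\right) = \frac{29}{9} - 3020 \left(-905\right) = \frac{29}{9} - -2733100 = \frac{29}{9} + 2733100 = \frac{24597929}{9}$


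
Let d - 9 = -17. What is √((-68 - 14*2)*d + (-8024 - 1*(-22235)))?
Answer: √14979 ≈ 122.39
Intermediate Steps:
d = -8 (d = 9 - 17 = -8)
√((-68 - 14*2)*d + (-8024 - 1*(-22235))) = √((-68 - 14*2)*(-8) + (-8024 - 1*(-22235))) = √((-68 - 28)*(-8) + (-8024 + 22235)) = √(-96*(-8) + 14211) = √(768 + 14211) = √14979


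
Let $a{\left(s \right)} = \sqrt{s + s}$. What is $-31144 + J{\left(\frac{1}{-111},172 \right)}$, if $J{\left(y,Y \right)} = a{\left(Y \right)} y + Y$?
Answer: $-30972 - \frac{2 \sqrt{86}}{111} \approx -30972.0$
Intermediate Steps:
$a{\left(s \right)} = \sqrt{2} \sqrt{s}$ ($a{\left(s \right)} = \sqrt{2 s} = \sqrt{2} \sqrt{s}$)
$J{\left(y,Y \right)} = Y + y \sqrt{2} \sqrt{Y}$ ($J{\left(y,Y \right)} = \sqrt{2} \sqrt{Y} y + Y = y \sqrt{2} \sqrt{Y} + Y = Y + y \sqrt{2} \sqrt{Y}$)
$-31144 + J{\left(\frac{1}{-111},172 \right)} = -31144 + \left(172 + \frac{\sqrt{2} \sqrt{172}}{-111}\right) = -31144 + \left(172 - \frac{\sqrt{2} \cdot 2 \sqrt{43}}{111}\right) = -31144 + \left(172 - \frac{2 \sqrt{86}}{111}\right) = -30972 - \frac{2 \sqrt{86}}{111}$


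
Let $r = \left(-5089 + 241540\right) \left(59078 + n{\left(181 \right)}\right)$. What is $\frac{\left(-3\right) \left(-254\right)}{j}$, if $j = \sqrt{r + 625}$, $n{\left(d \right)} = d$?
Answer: $\frac{381 \sqrt{14011850434}}{7005925217} \approx 0.0064374$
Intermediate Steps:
$r = 14011849809$ ($r = \left(-5089 + 241540\right) \left(59078 + 181\right) = 236451 \cdot 59259 = 14011849809$)
$j = \sqrt{14011850434}$ ($j = \sqrt{14011849809 + 625} = \sqrt{14011850434} \approx 1.1837 \cdot 10^{5}$)
$\frac{\left(-3\right) \left(-254\right)}{j} = \frac{\left(-3\right) \left(-254\right)}{\sqrt{14011850434}} = 762 \frac{\sqrt{14011850434}}{14011850434} = \frac{381 \sqrt{14011850434}}{7005925217}$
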